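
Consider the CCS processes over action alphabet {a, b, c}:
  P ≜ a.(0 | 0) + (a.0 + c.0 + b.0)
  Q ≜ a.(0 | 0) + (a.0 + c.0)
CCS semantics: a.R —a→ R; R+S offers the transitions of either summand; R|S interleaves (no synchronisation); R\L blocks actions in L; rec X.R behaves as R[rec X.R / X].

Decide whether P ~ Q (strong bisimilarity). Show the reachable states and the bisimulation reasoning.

P's transition system — 3 states:
  u0 = a.(0 | 0) + (a.0 + c.0 + b.0) :: ··a··> u1, ··a··> u2, ··b··> u1, ··c··> u1
  u1 = 0 :: deadlocked
  u2 = 0 | 0 :: deadlocked
Q's transition system — 3 states:
  v0 = a.(0 | 0) + (a.0 + c.0) :: ··a··> v1, ··a··> v2, ··c··> v1
  v1 = 0 :: deadlocked
  v2 = 0 | 0 :: deadlocked
Coarsest stable partition (strong bisimilarity classes):
  B0 = {u0}
  B1 = {u1, u2, v1, v2}
  B2 = {v0}
u0 ∈ B0, v0 ∈ B2 → different blocks

P ≁ Q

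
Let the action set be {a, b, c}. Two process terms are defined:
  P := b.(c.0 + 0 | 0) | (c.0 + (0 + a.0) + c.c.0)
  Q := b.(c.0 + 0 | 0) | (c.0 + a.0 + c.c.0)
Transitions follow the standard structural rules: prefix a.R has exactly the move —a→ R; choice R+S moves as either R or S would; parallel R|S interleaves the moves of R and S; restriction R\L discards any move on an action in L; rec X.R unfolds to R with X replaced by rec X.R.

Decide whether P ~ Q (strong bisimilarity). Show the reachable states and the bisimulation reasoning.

P ~ Q

Reachable graph of P (9 states):
  s0 = b.(c.0 + 0 | 0) | (c.0 + (0 + a.0) + c.c.0) ⊢ --a--▸ s1, --b--▸ s2, --c--▸ s1, --c--▸ s3
  s1 = b.(c.0 + 0 | 0) | 0 ⊢ --b--▸ s4
  s2 = (c.0 + 0 | 0) | (c.0 + (0 + a.0) + c.c.0) ⊢ --a--▸ s4, --c--▸ s4, --c--▸ s5, --c--▸ s6
  s3 = b.(c.0 + 0 | 0) | c.0 ⊢ --b--▸ s5, --c--▸ s1
  s4 = (c.0 + 0 | 0) | 0 ⊢ --c--▸ s7
  s5 = (c.0 + 0 | 0) | c.0 ⊢ --c--▸ s4, --c--▸ s8
  s6 = 0 | (c.0 + (0 + a.0) + c.c.0) ⊢ --a--▸ s7, --c--▸ s7, --c--▸ s8
  s7 = 0 | 0 ⊢ (no moves)
  s8 = 0 | c.0 ⊢ --c--▸ s7
Reachable graph of Q (9 states):
  t0 = b.(c.0 + 0 | 0) | (c.0 + a.0 + c.c.0) ⊢ --a--▸ t1, --b--▸ t2, --c--▸ t1, --c--▸ t3
  t1 = b.(c.0 + 0 | 0) | 0 ⊢ --b--▸ t4
  t2 = (c.0 + 0 | 0) | (c.0 + a.0 + c.c.0) ⊢ --a--▸ t4, --c--▸ t4, --c--▸ t5, --c--▸ t6
  t3 = b.(c.0 + 0 | 0) | c.0 ⊢ --b--▸ t5, --c--▸ t1
  t4 = (c.0 + 0 | 0) | 0 ⊢ --c--▸ t7
  t5 = (c.0 + 0 | 0) | c.0 ⊢ --c--▸ t4, --c--▸ t8
  t6 = 0 | (c.0 + a.0 + c.c.0) ⊢ --a--▸ t7, --c--▸ t7, --c--▸ t8
  t7 = 0 | 0 ⊢ (no moves)
  t8 = 0 | c.0 ⊢ --c--▸ t7
Coarsest stable partition (strong bisimilarity classes):
  B0 = {s0, t0}
  B1 = {s1, t1}
  B2 = {s4, s8, t4, t8}
  B3 = {s7, t7}
  B4 = {s2, t2}
  B5 = {s6, t6}
  B6 = {s5, t5}
  B7 = {s3, t3}
s0 ∈ B0, t0 ∈ B0 → same block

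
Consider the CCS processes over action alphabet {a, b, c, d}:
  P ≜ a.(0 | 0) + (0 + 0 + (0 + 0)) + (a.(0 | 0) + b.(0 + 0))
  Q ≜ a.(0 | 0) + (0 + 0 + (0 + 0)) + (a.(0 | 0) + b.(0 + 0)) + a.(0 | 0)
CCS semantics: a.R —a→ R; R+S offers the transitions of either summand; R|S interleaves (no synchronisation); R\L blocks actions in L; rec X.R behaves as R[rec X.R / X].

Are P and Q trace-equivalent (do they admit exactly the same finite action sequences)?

trace-equivalent

P's transition system — 3 states:
  m0 = a.(0 | 0) + (0 + 0 + (0 + 0)) + (a.(0 | 0) + b.(0 + 0)) has moves —a→ m1, —b→ m2
  m1 = 0 | 0 has moves ·
  m2 = 0 + 0 has moves ·
Q's transition system — 3 states:
  n0 = a.(0 | 0) + (0 + 0 + (0 + 0)) + (a.(0 | 0) + b.(0 + 0)) + a.(0 | 0) has moves —a→ n1, —b→ n2
  n1 = 0 | 0 has moves ·
  n2 = 0 + 0 has moves ·
Bisimilarity quotient blocks:
  B0 = {m0, n0}
  B1 = {m1, m2, n1, n2}
m0 ∈ B0, n0 ∈ B0 → same block
Bisimilar ⇒ trace-equivalent.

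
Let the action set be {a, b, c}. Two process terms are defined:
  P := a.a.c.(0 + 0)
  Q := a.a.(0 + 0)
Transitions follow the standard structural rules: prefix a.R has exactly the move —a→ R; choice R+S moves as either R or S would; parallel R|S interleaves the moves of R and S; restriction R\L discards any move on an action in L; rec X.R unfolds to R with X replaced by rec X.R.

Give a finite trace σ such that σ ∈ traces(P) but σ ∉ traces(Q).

LTS(P): 4 reachable states
  m0 = a.a.c.(0 + 0) | --a--▸ m1
  m1 = a.c.(0 + 0) | --a--▸ m2
  m2 = c.(0 + 0) | --c--▸ m3
  m3 = 0 + 0 | ∅
LTS(Q): 3 reachable states
  n0 = a.a.(0 + 0) | --a--▸ n1
  n1 = a.(0 + 0) | --a--▸ n2
  n2 = 0 + 0 | ∅
Executing aac from P (initial set {m0}):
  [1] a ⇒ {m1}
  [2] a ⇒ {m2}
  [3] c ⇒ {m3}
  — P admits the full trace.
Executing aac from Q (initial set {n0}):
  [1] a ⇒ {n1}
  [2] a ⇒ {n2}
  [3] c ⇒ no successor for Q

aac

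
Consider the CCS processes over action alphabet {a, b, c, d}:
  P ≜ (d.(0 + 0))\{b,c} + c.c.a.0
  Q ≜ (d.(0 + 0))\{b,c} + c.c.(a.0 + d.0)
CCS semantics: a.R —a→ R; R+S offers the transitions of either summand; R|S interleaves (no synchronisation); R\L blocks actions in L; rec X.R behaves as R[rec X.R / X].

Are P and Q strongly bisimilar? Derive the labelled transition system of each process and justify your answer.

not bisimilar

LTS(P): 5 reachable states
  u0 = (d.(0 + 0))\{b,c} + c.c.a.0 has moves ··c··> u1, ··d··> u2
  u1 = c.a.0 has moves ··c··> u3
  u2 = (0 + 0)\{b,c} has moves ·
  u3 = a.0 has moves ··a··> u4
  u4 = 0 has moves ·
LTS(Q): 5 reachable states
  v0 = (d.(0 + 0))\{b,c} + c.c.(a.0 + d.0) has moves ··c··> v1, ··d··> v2
  v1 = c.(a.0 + d.0) has moves ··c··> v3
  v2 = (0 + 0)\{b,c} has moves ·
  v3 = a.0 + d.0 has moves ··a··> v4, ··d··> v4
  v4 = 0 has moves ·
Bisimilarity quotient blocks:
  B0 = {u0}
  B1 = {u1}
  B2 = {u3}
  B3 = {u2, u4, v2, v4}
  B4 = {v0}
  B5 = {v1}
  B6 = {v3}
u0 ∈ B0, v0 ∈ B4 → different blocks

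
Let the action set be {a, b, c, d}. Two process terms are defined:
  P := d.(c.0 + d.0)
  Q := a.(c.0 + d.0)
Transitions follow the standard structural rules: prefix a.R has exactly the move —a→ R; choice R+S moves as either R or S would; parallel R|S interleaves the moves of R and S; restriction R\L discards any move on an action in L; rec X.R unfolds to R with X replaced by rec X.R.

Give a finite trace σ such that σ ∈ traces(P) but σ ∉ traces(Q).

d

Reachable graph of P (3 states):
  p0 = d.(c.0 + d.0) ⊢ =d=> p1
  p1 = c.0 + d.0 ⊢ =c=> p2, =d=> p2
  p2 = 0 ⊢ ∅
Reachable graph of Q (3 states):
  q0 = a.(c.0 + d.0) ⊢ =a=> q1
  q1 = c.0 + d.0 ⊢ =c=> q2, =d=> q2
  q2 = 0 ⊢ ∅
Trace ⟨d⟩ through P, begin at {p0}:
  step 1 (d): {p1}
  — P admits the full trace.
Trace ⟨d⟩ through Q, begin at {q0}:
  step 1 (d): no successor for Q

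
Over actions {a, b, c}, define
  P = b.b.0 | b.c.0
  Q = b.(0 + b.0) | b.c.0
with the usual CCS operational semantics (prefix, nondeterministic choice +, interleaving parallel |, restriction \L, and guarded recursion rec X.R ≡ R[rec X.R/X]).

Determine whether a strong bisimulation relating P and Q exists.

P's transition system — 9 states:
  p0 = b.b.0 | b.c.0 :: —b→ p1, —b→ p2
  p1 = b.0 | b.c.0 :: —b→ p3, —b→ p4
  p2 = b.b.0 | c.0 :: —b→ p4, —c→ p5
  p3 = 0 | b.c.0 :: —b→ p6
  p4 = b.0 | c.0 :: —b→ p6, —c→ p7
  p5 = b.b.0 | 0 :: —b→ p7
  p6 = 0 | c.0 :: —c→ p8
  p7 = b.0 | 0 :: —b→ p8
  p8 = 0 | 0 :: stopped
Q's transition system — 9 states:
  q0 = b.(0 + b.0) | b.c.0 :: —b→ q1, —b→ q2
  q1 = (0 + b.0) | b.c.0 :: —b→ q3, —b→ q4
  q2 = b.(0 + b.0) | c.0 :: —b→ q3, —c→ q5
  q3 = (0 + b.0) | c.0 :: —b→ q6, —c→ q7
  q4 = 0 | b.c.0 :: —b→ q6
  q5 = b.(0 + b.0) | 0 :: —b→ q7
  q6 = 0 | c.0 :: —c→ q8
  q7 = (0 + b.0) | 0 :: —b→ q8
  q8 = 0 | 0 :: stopped
Coarsest stable partition (strong bisimilarity classes):
  B0 = {p0, q0}
  B1 = {p2, q2}
  B2 = {p5, q5}
  B3 = {p7, q7}
  B4 = {p8, q8}
  B5 = {p4, q3}
  B6 = {p6, q6}
  B7 = {p1, q1}
  B8 = {p3, q4}
p0 ∈ B0, q0 ∈ B0 → same block

P ~ Q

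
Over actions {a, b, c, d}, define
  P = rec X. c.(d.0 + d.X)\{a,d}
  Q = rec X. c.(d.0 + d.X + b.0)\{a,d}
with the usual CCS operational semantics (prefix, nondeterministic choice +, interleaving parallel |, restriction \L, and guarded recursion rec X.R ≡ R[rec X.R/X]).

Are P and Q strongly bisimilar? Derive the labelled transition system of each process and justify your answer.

Reachable graph of P (2 states):
  u0 = rec X. c.(d.0 + d.X)\{a,d} :: ··c··> u1
  u1 = (d.0 + d.(rec X. c.(d.0 + d.X)\{a,d}))\{a,d} :: stopped
Reachable graph of Q (3 states):
  v0 = rec X. c.(d.0 + d.X + b.0)\{a,d} :: ··c··> v1
  v1 = (d.0 + d.(rec X. c.(d.0 + d.X + b.0)\{a,d}) + b.0)\{a,d} :: ··b··> v2
  v2 = 0\{a,d} :: stopped
Partition-refinement fixed point:
  B0 = {u0}
  B1 = {u1, v2}
  B2 = {v0}
  B3 = {v1}
u0 ∈ B0, v0 ∈ B2 → different blocks

P ≁ Q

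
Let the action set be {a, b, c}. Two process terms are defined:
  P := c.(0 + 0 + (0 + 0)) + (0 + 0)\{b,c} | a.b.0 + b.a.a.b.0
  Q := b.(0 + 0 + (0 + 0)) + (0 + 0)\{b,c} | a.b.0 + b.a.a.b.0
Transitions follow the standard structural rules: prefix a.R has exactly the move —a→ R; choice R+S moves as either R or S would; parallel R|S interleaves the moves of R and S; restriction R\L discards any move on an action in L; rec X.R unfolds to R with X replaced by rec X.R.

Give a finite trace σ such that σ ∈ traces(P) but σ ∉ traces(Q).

c

LTS(P): 8 reachable states
  m0 = c.(0 + 0 + (0 + 0)) + (0 + 0)\{b,c} | a.b.0 + b.a.a.b.0 → -a-> m1, -b-> m2, -c-> m3
  m1 = (0 + 0)\{b,c} | b.0 → -b-> m4
  m2 = a.a.b.0 → -a-> m5
  m3 = 0 + 0 + (0 + 0) → deadlocked
  m4 = (0 + 0)\{b,c} | 0 → deadlocked
  m5 = a.b.0 → -a-> m6
  m6 = b.0 → -b-> m7
  m7 = 0 → deadlocked
LTS(Q): 8 reachable states
  n0 = b.(0 + 0 + (0 + 0)) + (0 + 0)\{b,c} | a.b.0 + b.a.a.b.0 → -a-> n1, -b-> n2, -b-> n3
  n1 = (0 + 0)\{b,c} | b.0 → -b-> n4
  n2 = 0 + 0 + (0 + 0) → deadlocked
  n3 = a.a.b.0 → -a-> n5
  n4 = (0 + 0)\{b,c} | 0 → deadlocked
  n5 = a.b.0 → -a-> n6
  n6 = b.0 → -b-> n7
  n7 = 0 → deadlocked
Executing c from P (initial set {m0}):
  step 1 (c): {m3}
  P completes σ.
Executing c from Q (initial set {n0}):
  step 1 (c): ∅  — Q cannot continue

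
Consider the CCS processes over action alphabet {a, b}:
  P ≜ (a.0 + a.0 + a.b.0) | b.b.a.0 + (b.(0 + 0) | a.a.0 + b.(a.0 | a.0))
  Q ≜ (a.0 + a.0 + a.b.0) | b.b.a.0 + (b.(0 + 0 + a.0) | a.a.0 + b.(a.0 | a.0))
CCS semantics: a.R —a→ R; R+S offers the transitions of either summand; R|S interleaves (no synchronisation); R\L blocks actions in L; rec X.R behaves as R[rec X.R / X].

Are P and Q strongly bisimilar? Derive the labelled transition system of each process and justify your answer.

NO

LTS(P): 19 reachable states
  s0 = (a.0 + a.0 + a.b.0) | b.b.a.0 + (b.(0 + 0) | a.a.0 + b.(a.0 | a.0)) | --a--▸ s1, --a--▸ s2, --a--▸ s3, --b--▸ s4, --b--▸ s5, --b--▸ s6
  s1 = 0 | b.b.a.0 | --b--▸ s7
  s2 = b.(0 + 0) | a.0 | --a--▸ s8, --b--▸ s9
  s3 = b.0 | b.b.a.0 | --b--▸ s1, --b--▸ s10
  s4 = (0 + 0) | a.a.0 | --a--▸ s9
  s5 = (a.0 + a.0 + a.b.0) | b.a.0 | --a--▸ s10, --a--▸ s7, --b--▸ s11
  s6 = a.0 | a.0 | --a--▸ s12, --a--▸ s13
  s7 = 0 | b.a.0 | --b--▸ s12
  s8 = b.(0 + 0) | 0 | --b--▸ s14
  s9 = (0 + 0) | a.0 | --a--▸ s14
  s10 = b.0 | b.a.0 | --b--▸ s15, --b--▸ s7
  s11 = (a.0 + a.0 + a.b.0) | a.0 | --a--▸ s12, --a--▸ s15, --a--▸ s16
  s12 = 0 | a.0 | --a--▸ s17
  s13 = a.0 | 0 | --a--▸ s17
  s14 = (0 + 0) | 0 | ·
  s15 = b.0 | a.0 | --a--▸ s18, --b--▸ s12
  s16 = (a.0 + a.0 + a.b.0) | 0 | --a--▸ s17, --a--▸ s18
  s17 = 0 | 0 | ·
  s18 = b.0 | 0 | --b--▸ s17
LTS(Q): 20 reachable states
  t0 = (a.0 + a.0 + a.b.0) | b.b.a.0 + (b.(0 + 0 + a.0) | a.a.0 + b.(a.0 | a.0)) | --a--▸ t1, --a--▸ t2, --a--▸ t3, --b--▸ t4, --b--▸ t5, --b--▸ t6
  t1 = 0 | b.b.a.0 | --b--▸ t7
  t2 = b.(0 + 0 + a.0) | a.0 | --a--▸ t8, --b--▸ t9
  t3 = b.0 | b.b.a.0 | --b--▸ t1, --b--▸ t10
  t4 = (0 + 0 + a.0) | a.a.0 | --a--▸ t11, --a--▸ t9
  t5 = (a.0 + a.0 + a.b.0) | b.a.0 | --a--▸ t10, --a--▸ t7, --b--▸ t12
  t6 = a.0 | a.0 | --a--▸ t13, --a--▸ t14
  t7 = 0 | b.a.0 | --b--▸ t13
  t8 = b.(0 + 0 + a.0) | 0 | --b--▸ t15
  t9 = (0 + 0 + a.0) | a.0 | --a--▸ t13, --a--▸ t15
  t10 = b.0 | b.a.0 | --b--▸ t16, --b--▸ t7
  t11 = 0 | a.a.0 | --a--▸ t13
  t12 = (a.0 + a.0 + a.b.0) | a.0 | --a--▸ t13, --a--▸ t16, --a--▸ t17
  t13 = 0 | a.0 | --a--▸ t18
  t14 = a.0 | 0 | --a--▸ t18
  t15 = (0 + 0 + a.0) | 0 | --a--▸ t18
  t16 = b.0 | a.0 | --a--▸ t19, --b--▸ t13
  t17 = (a.0 + a.0 + a.b.0) | 0 | --a--▸ t18, --a--▸ t19
  t18 = 0 | 0 | ·
  t19 = b.0 | 0 | --b--▸ t18
Bisimilarity quotient blocks:
  B0 = {s0}
  B1 = {s4, s6, t11, t6, t9}
  B2 = {s12, s13, s9, t13, t14, t15}
  B3 = {s14, s17, t18}
  B4 = {s15, s2, t16}
  B5 = {s18, s8, t19}
  B6 = {s5, t5}
  B7 = {s7, t7, t8}
  B8 = {s11, t12}
  B9 = {s16, t17}
  B10 = {s10, t10}
  B11 = {s1, t1}
  B12 = {s3, t3}
  B13 = {t0}
  B14 = {t2}
  B15 = {t4}
s0 ∈ B0, t0 ∈ B13 → different blocks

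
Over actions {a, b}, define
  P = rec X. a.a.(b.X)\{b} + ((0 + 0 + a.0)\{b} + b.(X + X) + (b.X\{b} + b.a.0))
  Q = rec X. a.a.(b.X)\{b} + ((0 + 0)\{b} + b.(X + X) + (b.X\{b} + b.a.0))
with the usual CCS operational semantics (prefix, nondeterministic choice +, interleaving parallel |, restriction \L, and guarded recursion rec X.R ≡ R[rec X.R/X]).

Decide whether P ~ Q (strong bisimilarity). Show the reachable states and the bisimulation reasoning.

NO

P's transition system — 11 states:
  u0 = rec X. a.a.(b.X)\{b} + ((0 + 0 + a.0)\{b} + b.(X + X) + (b.X\{b} + b.a.0)) | -a-> u1, -a-> u2, -b-> u3, -b-> u4, -b-> u5
  u1 = 0\{b} | ∅
  u2 = a.(b.(rec X. a.a.(b.X)\{b} + ((0 + 0 + a.0)\{b} + b.(X + X) + (b.X\{b} + b.a.0))))\{b} | -a-> u6
  u3 = (rec X. a.a.(b.X)\{b} + ((0 + 0 + a.0)\{b} + b.(X + X) + (b.X\{b} + b.a.0))) + (rec X. a.a.(b.X)\{b} + ((0 + 0 + a.0)\{b} + b.(X + X) + (b.X\{b} + b.a.0))) | -a-> u1, -a-> u2, -b-> u3, -b-> u4, -b-> u5
  u4 = (rec X. a.a.(b.X)\{b} + ((0 + 0 + a.0)\{b} + b.(X + X) + (b.X\{b} + b.a.0)))\{b} | -a-> u7, -a-> u8
  u5 = a.0 | -a-> u9
  u6 = (b.(rec X. a.a.(b.X)\{b} + ((0 + 0 + a.0)\{b} + b.(X + X) + (b.X\{b} + b.a.0))))\{b} | ∅
  u7 = (a.(b.(rec X. a.a.(b.X)\{b} + ((0 + 0 + a.0)\{b} + b.(X + X) + (b.X\{b} + b.a.0))))\{b})\{b} | -a-> u10
  u8 = 0\{b}\{b} | ∅
  u9 = 0 | ∅
  u10 = (b.(rec X. a.a.(b.X)\{b} + ((0 + 0 + a.0)\{b} + b.(X + X) + (b.X\{b} + b.a.0))))\{b}\{b} | ∅
Q's transition system — 9 states:
  v0 = rec X. a.a.(b.X)\{b} + ((0 + 0)\{b} + b.(X + X) + (b.X\{b} + b.a.0)) | -a-> v1, -b-> v2, -b-> v3, -b-> v4
  v1 = a.(b.(rec X. a.a.(b.X)\{b} + ((0 + 0)\{b} + b.(X + X) + (b.X\{b} + b.a.0))))\{b} | -a-> v5
  v2 = (rec X. a.a.(b.X)\{b} + ((0 + 0)\{b} + b.(X + X) + (b.X\{b} + b.a.0))) + (rec X. a.a.(b.X)\{b} + ((0 + 0)\{b} + b.(X + X) + (b.X\{b} + b.a.0))) | -a-> v1, -b-> v2, -b-> v3, -b-> v4
  v3 = (rec X. a.a.(b.X)\{b} + ((0 + 0)\{b} + b.(X + X) + (b.X\{b} + b.a.0)))\{b} | -a-> v6
  v4 = a.0 | -a-> v7
  v5 = (b.(rec X. a.a.(b.X)\{b} + ((0 + 0)\{b} + b.(X + X) + (b.X\{b} + b.a.0))))\{b} | ∅
  v6 = (a.(b.(rec X. a.a.(b.X)\{b} + ((0 + 0)\{b} + b.(X + X) + (b.X\{b} + b.a.0))))\{b})\{b} | -a-> v8
  v7 = 0 | ∅
  v8 = (b.(rec X. a.a.(b.X)\{b} + ((0 + 0)\{b} + b.(X + X) + (b.X\{b} + b.a.0))))\{b}\{b} | ∅
Coarsest stable partition (strong bisimilarity classes):
  B0 = {u0, u3}
  B1 = {u2, u5, u7, v1, v4, v6}
  B2 = {u1, u10, u6, u8, u9, v5, v7, v8}
  B3 = {u4}
  B4 = {v0, v2}
  B5 = {v3}
u0 ∈ B0, v0 ∈ B4 → different blocks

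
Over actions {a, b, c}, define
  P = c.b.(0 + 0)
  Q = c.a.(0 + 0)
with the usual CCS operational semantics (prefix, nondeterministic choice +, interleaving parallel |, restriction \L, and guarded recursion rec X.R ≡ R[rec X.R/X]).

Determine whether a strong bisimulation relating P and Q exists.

P's transition system — 3 states:
  u0 = c.b.(0 + 0) has moves —c→ u1
  u1 = b.(0 + 0) has moves —b→ u2
  u2 = 0 + 0 has moves ∅
Q's transition system — 3 states:
  v0 = c.a.(0 + 0) has moves —c→ v1
  v1 = a.(0 + 0) has moves —a→ v2
  v2 = 0 + 0 has moves ∅
Coarsest stable partition (strong bisimilarity classes):
  B0 = {u0}
  B1 = {u1}
  B2 = {u2, v2}
  B3 = {v0}
  B4 = {v1}
u0 ∈ B0, v0 ∈ B3 → different blocks

not bisimilar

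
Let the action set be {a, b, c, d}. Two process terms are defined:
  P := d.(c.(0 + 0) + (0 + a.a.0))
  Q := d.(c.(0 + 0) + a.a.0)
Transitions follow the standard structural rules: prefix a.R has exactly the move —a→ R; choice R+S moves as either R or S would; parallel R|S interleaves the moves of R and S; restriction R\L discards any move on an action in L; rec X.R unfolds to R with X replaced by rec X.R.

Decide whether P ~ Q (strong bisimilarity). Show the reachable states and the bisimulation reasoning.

P's transition system — 5 states:
  m0 = d.(c.(0 + 0) + (0 + a.a.0)) ⊢ —d→ m1
  m1 = c.(0 + 0) + (0 + a.a.0) ⊢ —a→ m2, —c→ m3
  m2 = a.0 ⊢ —a→ m4
  m3 = 0 + 0 ⊢ stopped
  m4 = 0 ⊢ stopped
Q's transition system — 5 states:
  n0 = d.(c.(0 + 0) + a.a.0) ⊢ —d→ n1
  n1 = c.(0 + 0) + a.a.0 ⊢ —a→ n2, —c→ n3
  n2 = a.0 ⊢ —a→ n4
  n3 = 0 + 0 ⊢ stopped
  n4 = 0 ⊢ stopped
Coarsest stable partition (strong bisimilarity classes):
  B0 = {m0, n0}
  B1 = {m1, n1}
  B2 = {m3, m4, n3, n4}
  B3 = {m2, n2}
m0 ∈ B0, n0 ∈ B0 → same block

P ~ Q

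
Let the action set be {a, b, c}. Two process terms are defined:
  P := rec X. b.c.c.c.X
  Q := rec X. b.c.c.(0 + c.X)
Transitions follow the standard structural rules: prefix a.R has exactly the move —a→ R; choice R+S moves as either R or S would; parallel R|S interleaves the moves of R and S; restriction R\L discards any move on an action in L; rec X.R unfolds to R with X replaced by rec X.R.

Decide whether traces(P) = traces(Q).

traces(P) = traces(Q)

Reachable graph of P (4 states):
  s0 = rec X. b.c.c.c.X → ··b··> s1
  s1 = c.c.c.(rec X. b.c.c.c.X) → ··c··> s2
  s2 = c.c.(rec X. b.c.c.c.X) → ··c··> s3
  s3 = c.(rec X. b.c.c.c.X) → ··c··> s0
Reachable graph of Q (4 states):
  t0 = rec X. b.c.c.(0 + c.X) → ··b··> t1
  t1 = c.c.(0 + c.(rec X. b.c.c.(0 + c.X))) → ··c··> t2
  t2 = c.(0 + c.(rec X. b.c.c.(0 + c.X))) → ··c··> t3
  t3 = 0 + c.(rec X. b.c.c.(0 + c.X)) → ··c··> t0
Coarsest stable partition (strong bisimilarity classes):
  B0 = {s0, t0}
  B1 = {s1, t1}
  B2 = {s2, t2}
  B3 = {s3, t3}
s0 ∈ B0, t0 ∈ B0 → same block
Bisimilar ⇒ trace-equivalent.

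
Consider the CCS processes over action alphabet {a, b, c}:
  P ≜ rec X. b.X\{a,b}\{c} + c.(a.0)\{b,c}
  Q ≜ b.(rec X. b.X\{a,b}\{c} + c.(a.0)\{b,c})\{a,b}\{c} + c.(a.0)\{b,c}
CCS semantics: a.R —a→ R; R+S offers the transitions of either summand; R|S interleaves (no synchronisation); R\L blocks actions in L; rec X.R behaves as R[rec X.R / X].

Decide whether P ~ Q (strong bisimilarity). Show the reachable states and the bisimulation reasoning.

Reachable graph of P (4 states):
  p0 = rec X. b.X\{a,b}\{c} + c.(a.0)\{b,c} ⊢ -b-> p1, -c-> p2
  p1 = (rec X. b.X\{a,b}\{c} + c.(a.0)\{b,c})\{a,b}\{c} ⊢ (no moves)
  p2 = (a.0)\{b,c} ⊢ -a-> p3
  p3 = 0\{b,c} ⊢ (no moves)
Reachable graph of Q (4 states):
  q0 = b.(rec X. b.X\{a,b}\{c} + c.(a.0)\{b,c})\{a,b}\{c} + c.(a.0)\{b,c} ⊢ -b-> q1, -c-> q2
  q1 = (rec X. b.X\{a,b}\{c} + c.(a.0)\{b,c})\{a,b}\{c} ⊢ (no moves)
  q2 = (a.0)\{b,c} ⊢ -a-> q3
  q3 = 0\{b,c} ⊢ (no moves)
Coarsest stable partition (strong bisimilarity classes):
  B0 = {p0, q0}
  B1 = {p2, q2}
  B2 = {p1, p3, q1, q3}
p0 ∈ B0, q0 ∈ B0 → same block

bisimilar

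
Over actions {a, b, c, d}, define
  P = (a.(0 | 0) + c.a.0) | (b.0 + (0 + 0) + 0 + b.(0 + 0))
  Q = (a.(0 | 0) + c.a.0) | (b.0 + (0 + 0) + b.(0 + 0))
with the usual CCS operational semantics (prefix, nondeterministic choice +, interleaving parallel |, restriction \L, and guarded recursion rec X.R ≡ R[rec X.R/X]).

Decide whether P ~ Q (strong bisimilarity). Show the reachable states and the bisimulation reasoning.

YES

P's transition system — 12 states:
  s0 = (a.(0 | 0) + c.a.0) | (b.0 + (0 + 0) + 0 + b.(0 + 0)) | —a→ s1, —b→ s2, —b→ s3, —c→ s4
  s1 = 0 | 0 | (b.0 + (0 + 0) + 0 + b.(0 + 0)) | —b→ s5, —b→ s6
  s2 = (a.(0 | 0) + c.a.0) | (0 + 0) | —a→ s5, —c→ s7
  s3 = (a.(0 | 0) + c.a.0) | 0 | —a→ s6, —c→ s8
  s4 = a.0 | (b.0 + (0 + 0) + 0 + b.(0 + 0)) | —a→ s9, —b→ s7, —b→ s8
  s5 = 0 | 0 | (0 + 0) | ∅
  s6 = 0 | 0 | 0 | ∅
  s7 = a.0 | (0 + 0) | —a→ s10
  s8 = a.0 | 0 | —a→ s11
  s9 = 0 | (b.0 + (0 + 0) + 0 + b.(0 + 0)) | —b→ s10, —b→ s11
  s10 = 0 | (0 + 0) | ∅
  s11 = 0 | 0 | ∅
Q's transition system — 12 states:
  t0 = (a.(0 | 0) + c.a.0) | (b.0 + (0 + 0) + b.(0 + 0)) | —a→ t1, —b→ t2, —b→ t3, —c→ t4
  t1 = 0 | 0 | (b.0 + (0 + 0) + b.(0 + 0)) | —b→ t5, —b→ t6
  t2 = (a.(0 | 0) + c.a.0) | (0 + 0) | —a→ t5, —c→ t7
  t3 = (a.(0 | 0) + c.a.0) | 0 | —a→ t6, —c→ t8
  t4 = a.0 | (b.0 + (0 + 0) + b.(0 + 0)) | —a→ t9, —b→ t7, —b→ t8
  t5 = 0 | 0 | (0 + 0) | ∅
  t6 = 0 | 0 | 0 | ∅
  t7 = a.0 | (0 + 0) | —a→ t10
  t8 = a.0 | 0 | —a→ t11
  t9 = 0 | (b.0 + (0 + 0) + b.(0 + 0)) | —b→ t10, —b→ t11
  t10 = 0 | (0 + 0) | ∅
  t11 = 0 | 0 | ∅
Coarsest stable partition (strong bisimilarity classes):
  B0 = {s0, t0}
  B1 = {s4, t4}
  B2 = {s1, s9, t1, t9}
  B3 = {s10, s11, s5, s6, t10, t11, t5, t6}
  B4 = {s7, s8, t7, t8}
  B5 = {s2, s3, t2, t3}
s0 ∈ B0, t0 ∈ B0 → same block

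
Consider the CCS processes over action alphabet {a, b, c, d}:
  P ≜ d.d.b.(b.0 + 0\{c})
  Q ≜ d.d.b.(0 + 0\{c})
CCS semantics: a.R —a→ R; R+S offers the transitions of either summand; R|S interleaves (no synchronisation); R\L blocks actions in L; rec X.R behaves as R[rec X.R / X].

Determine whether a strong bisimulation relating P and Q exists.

NO

Reachable graph of P (5 states):
  m0 = d.d.b.(b.0 + 0\{c}) has moves —d→ m1
  m1 = d.b.(b.0 + 0\{c}) has moves —d→ m2
  m2 = b.(b.0 + 0\{c}) has moves —b→ m3
  m3 = b.0 + 0\{c} has moves —b→ m4
  m4 = 0 has moves ∅
Reachable graph of Q (4 states):
  n0 = d.d.b.(0 + 0\{c}) has moves —d→ n1
  n1 = d.b.(0 + 0\{c}) has moves —d→ n2
  n2 = b.(0 + 0\{c}) has moves —b→ n3
  n3 = 0 + 0\{c} has moves ∅
Partition-refinement fixed point:
  B0 = {m0}
  B1 = {m1}
  B2 = {m2}
  B3 = {m3, n2}
  B4 = {m4, n3}
  B5 = {n0}
  B6 = {n1}
m0 ∈ B0, n0 ∈ B5 → different blocks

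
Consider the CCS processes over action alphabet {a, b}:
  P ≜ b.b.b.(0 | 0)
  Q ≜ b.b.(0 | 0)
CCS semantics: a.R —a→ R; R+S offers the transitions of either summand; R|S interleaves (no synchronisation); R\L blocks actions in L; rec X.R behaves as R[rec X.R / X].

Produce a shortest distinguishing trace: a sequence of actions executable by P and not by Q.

LTS(P): 4 reachable states
  s0 = b.b.b.(0 | 0) ⊢ -b-> s1
  s1 = b.b.(0 | 0) ⊢ -b-> s2
  s2 = b.(0 | 0) ⊢ -b-> s3
  s3 = 0 | 0 ⊢ stopped
LTS(Q): 3 reachable states
  t0 = b.b.(0 | 0) ⊢ -b-> t1
  t1 = b.(0 | 0) ⊢ -b-> t2
  t2 = 0 | 0 ⊢ stopped
Run σ = ⟨bbb⟩ on P: start {s0}
  step 1 (b): {s1}
  step 2 (b): {s2}
  step 3 (b): {s3}
  ✓ P
Run σ = ⟨bbb⟩ on Q: start {t0}
  step 1 (b): {t1}
  step 2 (b): {t2}
  step 3 (b): ∅  — Q cannot continue

bbb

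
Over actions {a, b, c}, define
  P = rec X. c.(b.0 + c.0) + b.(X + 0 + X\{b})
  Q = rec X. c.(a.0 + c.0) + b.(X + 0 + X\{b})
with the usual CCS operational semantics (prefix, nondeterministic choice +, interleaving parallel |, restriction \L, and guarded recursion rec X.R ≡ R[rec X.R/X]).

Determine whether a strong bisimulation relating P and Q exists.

P ≁ Q

Reachable graph of P (6 states):
  p0 = rec X. c.(b.0 + c.0) + b.(X + 0 + X\{b}) ⊢ --b--▸ p1, --c--▸ p2
  p1 = (rec X. c.(b.0 + c.0) + b.(X + 0 + X\{b})) + 0 + (rec X. c.(b.0 + c.0) + b.(X + 0 + X\{b}))\{b} ⊢ --b--▸ p1, --c--▸ p2, --c--▸ p3
  p2 = b.0 + c.0 ⊢ --b--▸ p4, --c--▸ p4
  p3 = (b.0 + c.0)\{b} ⊢ --c--▸ p5
  p4 = 0 ⊢ deadlocked
  p5 = 0\{b} ⊢ deadlocked
Reachable graph of Q (6 states):
  q0 = rec X. c.(a.0 + c.0) + b.(X + 0 + X\{b}) ⊢ --b--▸ q1, --c--▸ q2
  q1 = (rec X. c.(a.0 + c.0) + b.(X + 0 + X\{b})) + 0 + (rec X. c.(a.0 + c.0) + b.(X + 0 + X\{b}))\{b} ⊢ --b--▸ q1, --c--▸ q2, --c--▸ q3
  q2 = a.0 + c.0 ⊢ --a--▸ q4, --c--▸ q4
  q3 = (a.0 + c.0)\{b} ⊢ --a--▸ q5, --c--▸ q5
  q4 = 0 ⊢ deadlocked
  q5 = 0\{b} ⊢ deadlocked
Coarsest stable partition (strong bisimilarity classes):
  B0 = {p0}
  B1 = {p2}
  B2 = {p4, p5, q4, q5}
  B3 = {p1}
  B4 = {p3}
  B5 = {q0, q1}
  B6 = {q2, q3}
p0 ∈ B0, q0 ∈ B5 → different blocks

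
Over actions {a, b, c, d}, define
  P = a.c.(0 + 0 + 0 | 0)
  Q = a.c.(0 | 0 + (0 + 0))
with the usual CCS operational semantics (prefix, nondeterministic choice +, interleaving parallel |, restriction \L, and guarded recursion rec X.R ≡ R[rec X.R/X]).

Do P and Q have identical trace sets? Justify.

YES

P's transition system — 3 states:
  s0 = a.c.(0 + 0 + 0 | 0) → ··a··> s1
  s1 = c.(0 + 0 + 0 | 0) → ··c··> s2
  s2 = 0 + 0 + 0 | 0 → ∅
Q's transition system — 3 states:
  t0 = a.c.(0 | 0 + (0 + 0)) → ··a··> t1
  t1 = c.(0 | 0 + (0 + 0)) → ··c··> t2
  t2 = 0 | 0 + (0 + 0) → ∅
Bisimilarity quotient blocks:
  B0 = {s0, t0}
  B1 = {s1, t1}
  B2 = {s2, t2}
s0 ∈ B0, t0 ∈ B0 → same block
Bisimilar ⇒ trace-equivalent.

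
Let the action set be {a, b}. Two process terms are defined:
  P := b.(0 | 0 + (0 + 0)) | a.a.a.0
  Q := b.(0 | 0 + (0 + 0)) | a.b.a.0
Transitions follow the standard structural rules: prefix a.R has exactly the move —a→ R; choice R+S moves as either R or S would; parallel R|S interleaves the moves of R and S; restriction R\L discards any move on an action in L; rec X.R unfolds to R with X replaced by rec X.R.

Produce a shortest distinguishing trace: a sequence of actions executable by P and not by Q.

P's transition system — 8 states:
  s0 = b.(0 | 0 + (0 + 0)) | a.a.a.0 has moves —a→ s1, —b→ s2
  s1 = b.(0 | 0 + (0 + 0)) | a.a.0 has moves —a→ s3, —b→ s4
  s2 = (0 | 0 + (0 + 0)) | a.a.a.0 has moves —a→ s4
  s3 = b.(0 | 0 + (0 + 0)) | a.0 has moves —a→ s5, —b→ s6
  s4 = (0 | 0 + (0 + 0)) | a.a.0 has moves —a→ s6
  s5 = b.(0 | 0 + (0 + 0)) | 0 has moves —b→ s7
  s6 = (0 | 0 + (0 + 0)) | a.0 has moves —a→ s7
  s7 = (0 | 0 + (0 + 0)) | 0 has moves stopped
Q's transition system — 8 states:
  t0 = b.(0 | 0 + (0 + 0)) | a.b.a.0 has moves —a→ t1, —b→ t2
  t1 = b.(0 | 0 + (0 + 0)) | b.a.0 has moves —b→ t3, —b→ t4
  t2 = (0 | 0 + (0 + 0)) | a.b.a.0 has moves —a→ t3
  t3 = (0 | 0 + (0 + 0)) | b.a.0 has moves —b→ t5
  t4 = b.(0 | 0 + (0 + 0)) | a.0 has moves —a→ t6, —b→ t5
  t5 = (0 | 0 + (0 + 0)) | a.0 has moves —a→ t7
  t6 = b.(0 | 0 + (0 + 0)) | 0 has moves —b→ t7
  t7 = (0 | 0 + (0 + 0)) | 0 has moves stopped
Run σ = ⟨aa⟩ on P: start {s0}
  after a @ step 1: {s1}
  after a @ step 2: {s3}
  — P admits the full trace.
Run σ = ⟨aa⟩ on Q: start {t0}
  after a @ step 1: {t1}
  after a @ step 2: ∅ (Q stuck)

aa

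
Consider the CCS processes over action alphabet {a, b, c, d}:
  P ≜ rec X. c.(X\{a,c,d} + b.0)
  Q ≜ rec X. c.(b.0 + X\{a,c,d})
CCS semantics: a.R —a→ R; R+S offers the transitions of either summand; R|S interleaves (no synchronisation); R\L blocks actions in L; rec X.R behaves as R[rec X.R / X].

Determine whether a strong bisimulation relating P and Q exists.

YES

P's transition system — 3 states:
  p0 = rec X. c.(X\{a,c,d} + b.0) :: =c=> p1
  p1 = (rec X. c.(X\{a,c,d} + b.0))\{a,c,d} + b.0 :: =b=> p2
  p2 = 0 :: ·
Q's transition system — 3 states:
  q0 = rec X. c.(b.0 + X\{a,c,d}) :: =c=> q1
  q1 = b.0 + (rec X. c.(b.0 + X\{a,c,d}))\{a,c,d} :: =b=> q2
  q2 = 0 :: ·
Bisimilarity quotient blocks:
  B0 = {p0, q0}
  B1 = {p1, q1}
  B2 = {p2, q2}
p0 ∈ B0, q0 ∈ B0 → same block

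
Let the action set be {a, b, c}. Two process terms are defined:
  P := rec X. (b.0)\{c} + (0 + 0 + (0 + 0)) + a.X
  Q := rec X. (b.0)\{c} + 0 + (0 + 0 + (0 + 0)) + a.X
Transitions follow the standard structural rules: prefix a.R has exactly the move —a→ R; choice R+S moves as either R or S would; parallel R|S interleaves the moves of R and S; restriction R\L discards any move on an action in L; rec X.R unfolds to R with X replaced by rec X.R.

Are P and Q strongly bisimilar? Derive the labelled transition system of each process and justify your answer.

Reachable graph of P (2 states):
  p0 = rec X. (b.0)\{c} + (0 + 0 + (0 + 0)) + a.X ⊢ =a=> p0, =b=> p1
  p1 = 0\{c} ⊢ ∅
Reachable graph of Q (2 states):
  q0 = rec X. (b.0)\{c} + 0 + (0 + 0 + (0 + 0)) + a.X ⊢ =a=> q0, =b=> q1
  q1 = 0\{c} ⊢ ∅
Coarsest stable partition (strong bisimilarity classes):
  B0 = {p0, q0}
  B1 = {p1, q1}
p0 ∈ B0, q0 ∈ B0 → same block

P ~ Q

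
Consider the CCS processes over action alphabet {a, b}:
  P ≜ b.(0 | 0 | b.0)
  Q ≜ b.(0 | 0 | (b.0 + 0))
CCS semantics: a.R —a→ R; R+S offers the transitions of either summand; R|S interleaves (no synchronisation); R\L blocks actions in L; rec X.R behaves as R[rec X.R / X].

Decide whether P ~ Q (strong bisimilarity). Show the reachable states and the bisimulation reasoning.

LTS(P): 3 reachable states
  p0 = b.(0 | 0 | b.0) has moves --b--▸ p1
  p1 = 0 | 0 | b.0 has moves --b--▸ p2
  p2 = 0 | 0 | 0 has moves stopped
LTS(Q): 3 reachable states
  q0 = b.(0 | 0 | (b.0 + 0)) has moves --b--▸ q1
  q1 = 0 | 0 | (b.0 + 0) has moves --b--▸ q2
  q2 = 0 | 0 | 0 has moves stopped
Bisimilarity quotient blocks:
  B0 = {p0, q0}
  B1 = {p1, q1}
  B2 = {p2, q2}
p0 ∈ B0, q0 ∈ B0 → same block

bisimilar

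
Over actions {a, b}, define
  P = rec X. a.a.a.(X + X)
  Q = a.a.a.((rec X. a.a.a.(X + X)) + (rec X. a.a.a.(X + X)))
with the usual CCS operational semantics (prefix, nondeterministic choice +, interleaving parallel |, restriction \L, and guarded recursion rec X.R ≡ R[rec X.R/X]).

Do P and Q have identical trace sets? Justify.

trace-equivalent

P's transition system — 4 states:
  p0 = rec X. a.a.a.(X + X) ⊢ —a→ p1
  p1 = a.a.((rec X. a.a.a.(X + X)) + (rec X. a.a.a.(X + X))) ⊢ —a→ p2
  p2 = a.((rec X. a.a.a.(X + X)) + (rec X. a.a.a.(X + X))) ⊢ —a→ p3
  p3 = (rec X. a.a.a.(X + X)) + (rec X. a.a.a.(X + X)) ⊢ —a→ p1
Q's transition system — 4 states:
  q0 = a.a.a.((rec X. a.a.a.(X + X)) + (rec X. a.a.a.(X + X))) ⊢ —a→ q1
  q1 = a.a.((rec X. a.a.a.(X + X)) + (rec X. a.a.a.(X + X))) ⊢ —a→ q2
  q2 = a.((rec X. a.a.a.(X + X)) + (rec X. a.a.a.(X + X))) ⊢ —a→ q3
  q3 = (rec X. a.a.a.(X + X)) + (rec X. a.a.a.(X + X)) ⊢ —a→ q1
Coarsest stable partition (strong bisimilarity classes):
  B0 = {p0, p1, p2, p3, q0, q1, q2, q3}
p0 ∈ B0, q0 ∈ B0 → same block
Bisimilar ⇒ trace-equivalent.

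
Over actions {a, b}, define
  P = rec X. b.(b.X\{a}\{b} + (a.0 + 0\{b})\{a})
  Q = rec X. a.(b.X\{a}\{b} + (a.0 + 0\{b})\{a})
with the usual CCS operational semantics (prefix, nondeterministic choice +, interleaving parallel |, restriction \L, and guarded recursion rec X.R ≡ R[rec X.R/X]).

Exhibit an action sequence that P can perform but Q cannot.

b

Reachable graph of P (3 states):
  s0 = rec X. b.(b.X\{a}\{b} + (a.0 + 0\{b})\{a}) | -b-> s1
  s1 = b.(rec X. b.(b.X\{a}\{b} + (a.0 + 0\{b})\{a}))\{a}\{b} + (a.0 + 0\{b})\{a} | -b-> s2
  s2 = (rec X. b.(b.X\{a}\{b} + (a.0 + 0\{b})\{a}))\{a}\{b} | deadlocked
Reachable graph of Q (3 states):
  t0 = rec X. a.(b.X\{a}\{b} + (a.0 + 0\{b})\{a}) | -a-> t1
  t1 = b.(rec X. a.(b.X\{a}\{b} + (a.0 + 0\{b})\{a}))\{a}\{b} + (a.0 + 0\{b})\{a} | -b-> t2
  t2 = (rec X. a.(b.X\{a}\{b} + (a.0 + 0\{b})\{a}))\{a}\{b} | deadlocked
Run σ = ⟨b⟩ on P: start {s0}
  [1] b ⇒ {s1}
  — P admits the full trace.
Run σ = ⟨b⟩ on Q: start {t0}
  [1] b ⇒ ∅  — Q cannot continue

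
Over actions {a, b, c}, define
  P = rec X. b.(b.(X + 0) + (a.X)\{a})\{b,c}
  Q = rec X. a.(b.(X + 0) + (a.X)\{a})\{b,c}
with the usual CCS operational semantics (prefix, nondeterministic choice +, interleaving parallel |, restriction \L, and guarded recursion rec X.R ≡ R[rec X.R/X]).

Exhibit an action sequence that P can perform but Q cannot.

b

Reachable graph of P (2 states):
  s0 = rec X. b.(b.(X + 0) + (a.X)\{a})\{b,c} :: ··b··> s1
  s1 = (b.((rec X. b.(b.(X + 0) + (a.X)\{a})\{b,c}) + 0) + (a.(rec X. b.(b.(X + 0) + (a.X)\{a})\{b,c}))\{a})\{b,c} :: ∅
Reachable graph of Q (2 states):
  t0 = rec X. a.(b.(X + 0) + (a.X)\{a})\{b,c} :: ··a··> t1
  t1 = (b.((rec X. a.(b.(X + 0) + (a.X)\{a})\{b,c}) + 0) + (a.(rec X. a.(b.(X + 0) + (a.X)\{a})\{b,c}))\{a})\{b,c} :: ∅
Trace ⟨b⟩ through P, begin at {s0}:
  after b @ step 1: {s1}
  ✓ P
Trace ⟨b⟩ through Q, begin at {t0}:
  after b @ step 1: no successor for Q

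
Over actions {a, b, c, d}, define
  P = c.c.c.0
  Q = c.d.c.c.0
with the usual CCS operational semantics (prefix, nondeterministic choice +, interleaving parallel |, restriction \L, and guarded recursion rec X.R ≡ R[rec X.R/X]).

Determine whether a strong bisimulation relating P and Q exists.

not bisimilar

Reachable graph of P (4 states):
  s0 = c.c.c.0 → =c=> s1
  s1 = c.c.0 → =c=> s2
  s2 = c.0 → =c=> s3
  s3 = 0 → ·
Reachable graph of Q (5 states):
  t0 = c.d.c.c.0 → =c=> t1
  t1 = d.c.c.0 → =d=> t2
  t2 = c.c.0 → =c=> t3
  t3 = c.0 → =c=> t4
  t4 = 0 → ·
Partition-refinement fixed point:
  B0 = {s0}
  B1 = {s1, t2}
  B2 = {s2, t3}
  B3 = {s3, t4}
  B4 = {t0}
  B5 = {t1}
s0 ∈ B0, t0 ∈ B4 → different blocks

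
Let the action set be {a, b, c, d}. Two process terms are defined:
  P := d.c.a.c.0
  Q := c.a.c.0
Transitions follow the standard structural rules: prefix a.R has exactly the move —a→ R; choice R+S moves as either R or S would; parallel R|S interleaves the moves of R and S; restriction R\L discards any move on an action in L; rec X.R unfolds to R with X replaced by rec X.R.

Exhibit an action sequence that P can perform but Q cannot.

LTS(P): 5 reachable states
  m0 = d.c.a.c.0 | —d→ m1
  m1 = c.a.c.0 | —c→ m2
  m2 = a.c.0 | —a→ m3
  m3 = c.0 | —c→ m4
  m4 = 0 | deadlocked
LTS(Q): 4 reachable states
  n0 = c.a.c.0 | —c→ n1
  n1 = a.c.0 | —a→ n2
  n2 = c.0 | —c→ n3
  n3 = 0 | deadlocked
Executing d from P (initial set {m0}):
  after d @ step 1: {m1}
  — P admits the full trace.
Executing d from Q (initial set {n0}):
  after d @ step 1: ∅  — Q cannot continue

d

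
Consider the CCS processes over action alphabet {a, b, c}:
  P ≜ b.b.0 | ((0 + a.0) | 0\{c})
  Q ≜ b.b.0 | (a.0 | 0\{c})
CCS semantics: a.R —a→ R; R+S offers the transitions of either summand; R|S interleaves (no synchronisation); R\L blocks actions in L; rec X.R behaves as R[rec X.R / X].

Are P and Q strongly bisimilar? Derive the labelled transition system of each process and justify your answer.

P ~ Q

P's transition system — 6 states:
  m0 = b.b.0 | ((0 + a.0) | 0\{c}) ⊢ --a--▸ m1, --b--▸ m2
  m1 = b.b.0 | (0 | 0\{c}) ⊢ --b--▸ m3
  m2 = b.0 | ((0 + a.0) | 0\{c}) ⊢ --a--▸ m3, --b--▸ m4
  m3 = b.0 | (0 | 0\{c}) ⊢ --b--▸ m5
  m4 = 0 | ((0 + a.0) | 0\{c}) ⊢ --a--▸ m5
  m5 = 0 | (0 | 0\{c}) ⊢ ·
Q's transition system — 6 states:
  n0 = b.b.0 | (a.0 | 0\{c}) ⊢ --a--▸ n1, --b--▸ n2
  n1 = b.b.0 | (0 | 0\{c}) ⊢ --b--▸ n3
  n2 = b.0 | (a.0 | 0\{c}) ⊢ --a--▸ n3, --b--▸ n4
  n3 = b.0 | (0 | 0\{c}) ⊢ --b--▸ n5
  n4 = 0 | (a.0 | 0\{c}) ⊢ --a--▸ n5
  n5 = 0 | (0 | 0\{c}) ⊢ ·
Bisimilarity quotient blocks:
  B0 = {m0, n0}
  B1 = {m1, n1}
  B2 = {m3, n3}
  B3 = {m5, n5}
  B4 = {m2, n2}
  B5 = {m4, n4}
m0 ∈ B0, n0 ∈ B0 → same block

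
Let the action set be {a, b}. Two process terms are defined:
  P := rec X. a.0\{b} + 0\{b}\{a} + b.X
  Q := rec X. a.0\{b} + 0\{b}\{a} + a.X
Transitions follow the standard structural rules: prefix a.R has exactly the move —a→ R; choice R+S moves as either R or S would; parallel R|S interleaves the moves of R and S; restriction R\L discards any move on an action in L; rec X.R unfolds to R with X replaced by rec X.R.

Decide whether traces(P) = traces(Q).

P's transition system — 2 states:
  u0 = rec X. a.0\{b} + 0\{b}\{a} + b.X | —a→ u1, —b→ u0
  u1 = 0\{b} | ∅
Q's transition system — 2 states:
  v0 = rec X. a.0\{b} + 0\{b}\{a} + a.X | —a→ v0, —a→ v1
  v1 = 0\{b} | ∅
Trace ⟨b⟩ through P, begin at {u0}:
  after b @ step 1: {u0}
  ✓ P
Trace ⟨b⟩ through Q, begin at {v0}:
  after b @ step 1: ∅ (Q stuck)

NO — witness ⟨b⟩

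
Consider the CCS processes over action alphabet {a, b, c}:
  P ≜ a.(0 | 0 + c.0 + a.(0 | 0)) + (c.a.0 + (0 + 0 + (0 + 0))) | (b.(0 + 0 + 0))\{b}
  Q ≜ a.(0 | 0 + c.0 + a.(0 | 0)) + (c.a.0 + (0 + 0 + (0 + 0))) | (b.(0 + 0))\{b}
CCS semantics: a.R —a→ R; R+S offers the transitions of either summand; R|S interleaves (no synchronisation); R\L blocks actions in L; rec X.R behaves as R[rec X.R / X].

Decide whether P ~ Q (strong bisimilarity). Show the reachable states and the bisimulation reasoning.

bisimilar

LTS(P): 6 reachable states
  s0 = a.(0 | 0 + c.0 + a.(0 | 0)) + (c.a.0 + (0 + 0 + (0 + 0))) | (b.(0 + 0 + 0))\{b} → --a--▸ s1, --c--▸ s2
  s1 = 0 | 0 + c.0 + a.(0 | 0) → --a--▸ s3, --c--▸ s4
  s2 = a.0 | (b.(0 + 0 + 0))\{b} → --a--▸ s5
  s3 = 0 | 0 → deadlocked
  s4 = 0 → deadlocked
  s5 = 0 | (b.(0 + 0 + 0))\{b} → deadlocked
LTS(Q): 6 reachable states
  t0 = a.(0 | 0 + c.0 + a.(0 | 0)) + (c.a.0 + (0 + 0 + (0 + 0))) | (b.(0 + 0))\{b} → --a--▸ t1, --c--▸ t2
  t1 = 0 | 0 + c.0 + a.(0 | 0) → --a--▸ t3, --c--▸ t4
  t2 = a.0 | (b.(0 + 0))\{b} → --a--▸ t5
  t3 = 0 | 0 → deadlocked
  t4 = 0 → deadlocked
  t5 = 0 | (b.(0 + 0))\{b} → deadlocked
Coarsest stable partition (strong bisimilarity classes):
  B0 = {s0, t0}
  B1 = {s2, t2}
  B2 = {s3, s4, s5, t3, t4, t5}
  B3 = {s1, t1}
s0 ∈ B0, t0 ∈ B0 → same block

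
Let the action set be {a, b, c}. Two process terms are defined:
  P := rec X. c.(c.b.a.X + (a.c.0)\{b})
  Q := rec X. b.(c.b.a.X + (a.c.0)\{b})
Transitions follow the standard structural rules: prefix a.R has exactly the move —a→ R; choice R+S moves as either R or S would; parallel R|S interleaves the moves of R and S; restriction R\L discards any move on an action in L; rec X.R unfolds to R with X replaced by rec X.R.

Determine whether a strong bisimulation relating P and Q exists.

NO

P's transition system — 6 states:
  m0 = rec X. c.(c.b.a.X + (a.c.0)\{b}) has moves -c-> m1
  m1 = c.b.a.(rec X. c.(c.b.a.X + (a.c.0)\{b})) + (a.c.0)\{b} has moves -a-> m2, -c-> m3
  m2 = (c.0)\{b} has moves -c-> m4
  m3 = b.a.(rec X. c.(c.b.a.X + (a.c.0)\{b})) has moves -b-> m5
  m4 = 0\{b} has moves ·
  m5 = a.(rec X. c.(c.b.a.X + (a.c.0)\{b})) has moves -a-> m0
Q's transition system — 6 states:
  n0 = rec X. b.(c.b.a.X + (a.c.0)\{b}) has moves -b-> n1
  n1 = c.b.a.(rec X. b.(c.b.a.X + (a.c.0)\{b})) + (a.c.0)\{b} has moves -a-> n2, -c-> n3
  n2 = (c.0)\{b} has moves -c-> n4
  n3 = b.a.(rec X. b.(c.b.a.X + (a.c.0)\{b})) has moves -b-> n5
  n4 = 0\{b} has moves ·
  n5 = a.(rec X. b.(c.b.a.X + (a.c.0)\{b})) has moves -a-> n0
Coarsest stable partition (strong bisimilarity classes):
  B0 = {m0}
  B1 = {m1}
  B2 = {m3}
  B3 = {m5}
  B4 = {m2, n2}
  B5 = {m4, n4}
  B6 = {n0}
  B7 = {n1}
  B8 = {n3}
  B9 = {n5}
m0 ∈ B0, n0 ∈ B6 → different blocks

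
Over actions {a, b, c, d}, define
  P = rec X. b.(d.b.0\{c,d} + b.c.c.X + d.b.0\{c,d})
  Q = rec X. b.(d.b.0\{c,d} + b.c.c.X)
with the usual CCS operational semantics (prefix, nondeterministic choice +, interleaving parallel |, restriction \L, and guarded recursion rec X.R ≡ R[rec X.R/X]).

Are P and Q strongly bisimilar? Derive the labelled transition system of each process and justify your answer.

LTS(P): 6 reachable states
  u0 = rec X. b.(d.b.0\{c,d} + b.c.c.X + d.b.0\{c,d}) ⊢ -b-> u1
  u1 = d.b.0\{c,d} + b.c.c.(rec X. b.(d.b.0\{c,d} + b.c.c.X + d.b.0\{c,d})) + d.b.0\{c,d} ⊢ -b-> u2, -d-> u3
  u2 = c.c.(rec X. b.(d.b.0\{c,d} + b.c.c.X + d.b.0\{c,d})) ⊢ -c-> u4
  u3 = b.0\{c,d} ⊢ -b-> u5
  u4 = c.(rec X. b.(d.b.0\{c,d} + b.c.c.X + d.b.0\{c,d})) ⊢ -c-> u0
  u5 = 0\{c,d} ⊢ stopped
LTS(Q): 6 reachable states
  v0 = rec X. b.(d.b.0\{c,d} + b.c.c.X) ⊢ -b-> v1
  v1 = d.b.0\{c,d} + b.c.c.(rec X. b.(d.b.0\{c,d} + b.c.c.X)) ⊢ -b-> v2, -d-> v3
  v2 = c.c.(rec X. b.(d.b.0\{c,d} + b.c.c.X)) ⊢ -c-> v4
  v3 = b.0\{c,d} ⊢ -b-> v5
  v4 = c.(rec X. b.(d.b.0\{c,d} + b.c.c.X)) ⊢ -c-> v0
  v5 = 0\{c,d} ⊢ stopped
Partition-refinement fixed point:
  B0 = {u0, v0}
  B1 = {u1, v1}
  B2 = {u2, v2}
  B3 = {u4, v4}
  B4 = {u3, v3}
  B5 = {u5, v5}
u0 ∈ B0, v0 ∈ B0 → same block

P ~ Q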